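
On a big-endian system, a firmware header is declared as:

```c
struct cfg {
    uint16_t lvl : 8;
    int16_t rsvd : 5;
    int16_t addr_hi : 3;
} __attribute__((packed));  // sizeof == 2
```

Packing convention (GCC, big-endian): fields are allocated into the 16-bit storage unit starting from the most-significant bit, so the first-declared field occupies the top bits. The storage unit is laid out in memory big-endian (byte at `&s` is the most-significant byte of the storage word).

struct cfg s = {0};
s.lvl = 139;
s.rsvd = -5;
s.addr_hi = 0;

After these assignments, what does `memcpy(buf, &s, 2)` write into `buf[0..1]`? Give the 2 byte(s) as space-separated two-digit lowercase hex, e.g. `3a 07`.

8b d8

[8+:8] lvl=139 & 0xff = 0x8b; word=0x8b00
[3+:5] rsvd=-5 & 0x1f = 0x1b; word=0x8bd8
[0+:3] addr_hi=0 & 0x7 = 0x0; word=0x8bd8
word = 0x8bd8 → big-endian bytes:
  [0]=0x8b  [1]=0xd8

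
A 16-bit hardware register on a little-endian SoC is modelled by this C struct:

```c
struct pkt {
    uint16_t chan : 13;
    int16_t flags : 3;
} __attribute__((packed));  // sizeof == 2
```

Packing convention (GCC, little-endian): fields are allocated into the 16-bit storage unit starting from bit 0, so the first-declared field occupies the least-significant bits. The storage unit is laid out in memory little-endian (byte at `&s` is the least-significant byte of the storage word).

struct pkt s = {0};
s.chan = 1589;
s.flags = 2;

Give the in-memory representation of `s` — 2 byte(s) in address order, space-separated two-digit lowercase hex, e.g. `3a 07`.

[0+:13] chan=1589 & 0x1fff = 0x635; word=0x0635
[13+:3] flags=2 & 0x7 = 0x2; word=0x4635
word = 0x4635 → little-endian bytes:
  [0]=0x35  [1]=0x46

35 46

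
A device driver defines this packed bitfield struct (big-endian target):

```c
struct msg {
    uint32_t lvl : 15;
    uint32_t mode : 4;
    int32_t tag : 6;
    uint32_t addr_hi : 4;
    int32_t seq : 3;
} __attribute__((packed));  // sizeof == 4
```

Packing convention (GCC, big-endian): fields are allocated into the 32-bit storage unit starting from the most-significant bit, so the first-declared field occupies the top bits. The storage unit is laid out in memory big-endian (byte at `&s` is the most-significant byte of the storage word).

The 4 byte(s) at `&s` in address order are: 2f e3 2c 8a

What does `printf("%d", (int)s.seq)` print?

[0]=0x2f [1]=0xe3 [2]=0x2c [3]=0x8a (big-endian) → word 0x2fe32c8a
lvl [17+:15] = (word>>17) & 0x7fff = 6129
mode [13+:4] = (word>>13) & 0xf = 9
tag [7+:6] = (word>>7) & 0x3f = 25
addr_hi [3+:4] = (word>>3) & 0xf = 1
seq [0+:3] = (word>>0) & 0x7 = 2  ←
seq signed 3b, MSB=0: value = 2

2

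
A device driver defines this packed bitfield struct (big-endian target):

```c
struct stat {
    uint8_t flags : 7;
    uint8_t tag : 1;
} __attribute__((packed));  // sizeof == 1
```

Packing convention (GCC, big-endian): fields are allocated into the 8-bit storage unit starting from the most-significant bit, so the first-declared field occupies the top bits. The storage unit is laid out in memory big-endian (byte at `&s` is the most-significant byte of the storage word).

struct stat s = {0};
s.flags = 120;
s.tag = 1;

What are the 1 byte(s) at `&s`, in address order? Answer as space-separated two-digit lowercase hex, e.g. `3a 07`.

flags:7 = 120 → 0x78 << 1 → word 0xf0
tag:1 = 1 → 0x1 << 0 → word 0xf1
word = 0xf1 → big-endian bytes:
  [0]=0xf1

f1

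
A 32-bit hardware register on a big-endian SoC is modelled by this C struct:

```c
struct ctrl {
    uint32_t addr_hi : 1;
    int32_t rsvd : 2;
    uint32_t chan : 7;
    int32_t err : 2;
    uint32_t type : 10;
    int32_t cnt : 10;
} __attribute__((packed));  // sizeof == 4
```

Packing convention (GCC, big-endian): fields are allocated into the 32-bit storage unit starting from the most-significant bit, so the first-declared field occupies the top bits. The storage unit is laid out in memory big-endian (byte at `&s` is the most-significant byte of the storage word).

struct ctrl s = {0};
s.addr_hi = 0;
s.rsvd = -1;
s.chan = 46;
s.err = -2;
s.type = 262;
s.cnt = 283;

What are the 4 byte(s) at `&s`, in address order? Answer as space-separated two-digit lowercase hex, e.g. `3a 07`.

6b a4 19 1b

addr_hi:1 = 0 → 0x0 << 31 → word 0x00000000
rsvd:2 = -1 → 0x3 << 29 → word 0x60000000
chan:7 = 46 → 0x2e << 22 → word 0x6b800000
err:2 = -2 → 0x2 << 20 → word 0x6ba00000
type:10 = 262 → 0x106 << 10 → word 0x6ba41800
cnt:10 = 283 → 0x11b << 0 → word 0x6ba4191b
word = 0x6ba4191b → big-endian bytes:
  [0]=0x6b  [1]=0xa4  [2]=0x19  [3]=0x1b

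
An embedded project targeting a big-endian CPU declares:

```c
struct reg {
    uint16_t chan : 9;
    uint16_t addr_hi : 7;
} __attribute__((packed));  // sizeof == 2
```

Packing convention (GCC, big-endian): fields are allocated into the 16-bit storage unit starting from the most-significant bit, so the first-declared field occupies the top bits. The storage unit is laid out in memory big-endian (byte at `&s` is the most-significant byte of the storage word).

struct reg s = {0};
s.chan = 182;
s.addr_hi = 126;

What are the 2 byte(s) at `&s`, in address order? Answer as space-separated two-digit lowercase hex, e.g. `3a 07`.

chan:9 = 182 → 0xb6 << 7 → word 0x5b00
addr_hi:7 = 126 → 0x7e << 0 → word 0x5b7e
word = 0x5b7e → big-endian bytes:
  [0]=0x5b  [1]=0x7e

5b 7e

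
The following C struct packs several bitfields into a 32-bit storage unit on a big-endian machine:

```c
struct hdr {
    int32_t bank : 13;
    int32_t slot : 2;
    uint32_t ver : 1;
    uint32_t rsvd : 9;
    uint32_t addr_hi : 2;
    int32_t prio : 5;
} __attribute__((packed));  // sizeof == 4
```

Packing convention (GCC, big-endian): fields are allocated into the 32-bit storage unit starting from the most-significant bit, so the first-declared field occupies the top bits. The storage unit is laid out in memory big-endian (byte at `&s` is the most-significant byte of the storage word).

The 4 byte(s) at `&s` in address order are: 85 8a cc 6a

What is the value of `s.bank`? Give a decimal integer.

-3919

[0]=0x85 [1]=0x8a [2]=0xcc [3]=0x6a (big-endian) → word 0x858acc6a
bank [19+:13] = (word>>19) & 0x1fff = 4273  ←
slot [17+:2] = (word>>17) & 0x3 = 1
ver [16+:1] = (word>>16) & 0x1 = 0
rsvd [7+:9] = (word>>7) & 0x1ff = 408
addr_hi [5+:2] = (word>>5) & 0x3 = 3
prio [0+:5] = (word>>0) & 0x1f = 10
bank signed 13b, MSB=1: 4273 - 8192 = -3919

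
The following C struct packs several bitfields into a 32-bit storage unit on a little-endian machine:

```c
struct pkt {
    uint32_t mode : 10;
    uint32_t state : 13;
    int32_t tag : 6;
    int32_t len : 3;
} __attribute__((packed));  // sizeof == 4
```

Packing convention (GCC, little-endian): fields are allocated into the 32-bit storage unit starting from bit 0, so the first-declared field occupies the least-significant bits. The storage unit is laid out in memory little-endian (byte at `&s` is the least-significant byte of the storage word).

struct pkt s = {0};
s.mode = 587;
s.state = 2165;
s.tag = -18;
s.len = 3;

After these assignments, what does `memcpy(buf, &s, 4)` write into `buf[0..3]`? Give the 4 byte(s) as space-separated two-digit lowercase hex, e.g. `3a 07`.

mode:10 = 587 → 0x24b << 0 → word 0x0000024b
state:13 = 2165 → 0x875 << 10 → word 0x0021d64b
tag:6 = -18 → 0x2e << 23 → word 0x1721d64b
len:3 = 3 → 0x3 << 29 → word 0x7721d64b
word = 0x7721d64b → little-endian bytes:
  [0]=0x4b  [1]=0xd6  [2]=0x21  [3]=0x77

4b d6 21 77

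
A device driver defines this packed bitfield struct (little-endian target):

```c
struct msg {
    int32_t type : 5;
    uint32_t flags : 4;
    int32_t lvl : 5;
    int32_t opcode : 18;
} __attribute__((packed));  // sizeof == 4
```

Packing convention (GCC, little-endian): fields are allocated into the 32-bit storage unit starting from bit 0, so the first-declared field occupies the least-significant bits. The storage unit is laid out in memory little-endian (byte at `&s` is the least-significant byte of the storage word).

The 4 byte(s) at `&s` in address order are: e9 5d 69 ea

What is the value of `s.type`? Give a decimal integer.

[0]=0xe9 [1]=0x5d [2]=0x69 [3]=0xea (little-endian) → word 0xea695de9
type [0+:5] = (word>>0) & 0x1f = 9  ←
flags [5+:4] = (word>>5) & 0xf = 15
lvl [9+:5] = (word>>9) & 0x1f = 14
opcode [14+:18] = (word>>14) & 0x3ffff = 240037
type signed 5b, MSB=0: value = 9

9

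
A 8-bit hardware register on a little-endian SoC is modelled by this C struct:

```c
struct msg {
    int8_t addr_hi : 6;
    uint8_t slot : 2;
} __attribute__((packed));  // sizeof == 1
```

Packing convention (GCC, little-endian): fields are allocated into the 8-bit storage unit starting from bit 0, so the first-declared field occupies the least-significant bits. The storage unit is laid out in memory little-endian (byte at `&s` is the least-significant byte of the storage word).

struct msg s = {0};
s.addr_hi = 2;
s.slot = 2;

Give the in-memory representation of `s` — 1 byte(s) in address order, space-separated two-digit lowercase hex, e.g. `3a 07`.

[0+:6] addr_hi=2 & 0x3f = 0x2; word=0x02
[6+:2] slot=2 & 0x3 = 0x2; word=0x82
word = 0x82 → little-endian bytes:
  [0]=0x82

82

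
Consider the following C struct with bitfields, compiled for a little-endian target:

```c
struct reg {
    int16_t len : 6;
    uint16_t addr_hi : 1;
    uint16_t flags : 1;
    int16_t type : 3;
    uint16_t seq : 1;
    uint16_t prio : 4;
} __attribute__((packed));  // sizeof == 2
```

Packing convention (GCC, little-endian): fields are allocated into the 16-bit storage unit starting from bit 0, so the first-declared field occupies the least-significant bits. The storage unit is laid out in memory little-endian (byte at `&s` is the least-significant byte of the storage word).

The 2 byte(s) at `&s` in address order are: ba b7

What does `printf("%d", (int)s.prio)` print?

[0]=0xba [1]=0xb7 (little-endian) → word 0xb7ba
len:6 @ bit 0 → (0xb7ba>>0)&0x3f = 0x3a
addr_hi:1 @ bit 6 → (0xb7ba>>6)&0x1 = 0x0
flags:1 @ bit 7 → (0xb7ba>>7)&0x1 = 0x1
type:3 @ bit 8 → (0xb7ba>>8)&0x7 = 0x7
seq:1 @ bit 11 → (0xb7ba>>11)&0x1 = 0x0
prio:4 @ bit 12 → (0xb7ba>>12)&0xf = 0xb  ←

11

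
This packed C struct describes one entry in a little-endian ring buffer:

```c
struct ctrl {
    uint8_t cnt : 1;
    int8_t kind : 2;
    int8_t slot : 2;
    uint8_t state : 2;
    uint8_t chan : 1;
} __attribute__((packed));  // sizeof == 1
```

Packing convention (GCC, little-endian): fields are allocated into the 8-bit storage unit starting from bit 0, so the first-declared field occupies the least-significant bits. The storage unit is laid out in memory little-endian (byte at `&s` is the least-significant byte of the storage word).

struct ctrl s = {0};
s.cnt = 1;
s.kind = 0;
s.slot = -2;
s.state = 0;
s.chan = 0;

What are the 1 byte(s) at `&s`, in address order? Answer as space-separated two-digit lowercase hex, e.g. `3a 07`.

11

[0+:1] cnt=1 & 0x1 = 0x1; word=0x01
[1+:2] kind=0 & 0x3 = 0x0; word=0x01
[3+:2] slot=-2 & 0x3 = 0x2; word=0x11
[5+:2] state=0 & 0x3 = 0x0; word=0x11
[7+:1] chan=0 & 0x1 = 0x0; word=0x11
word = 0x11 → little-endian bytes:
  [0]=0x11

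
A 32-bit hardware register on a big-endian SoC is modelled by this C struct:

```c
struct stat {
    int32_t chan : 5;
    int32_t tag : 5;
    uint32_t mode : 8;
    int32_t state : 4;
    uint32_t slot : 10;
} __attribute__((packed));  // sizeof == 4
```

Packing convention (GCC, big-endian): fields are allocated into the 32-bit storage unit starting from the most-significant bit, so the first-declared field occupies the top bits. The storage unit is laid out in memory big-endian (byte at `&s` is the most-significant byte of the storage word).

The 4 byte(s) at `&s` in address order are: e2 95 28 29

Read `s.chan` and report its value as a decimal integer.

-4

[0]=0xe2 [1]=0x95 [2]=0x28 [3]=0x29 (big-endian) → word 0xe2952829
chan [27+:5] = (word>>27) & 0x1f = 28  ←
tag [22+:5] = (word>>22) & 0x1f = 10
mode [14+:8] = (word>>14) & 0xff = 84
state [10+:4] = (word>>10) & 0xf = 10
slot [0+:10] = (word>>0) & 0x3ff = 41
chan signed 5b, MSB=1: 28 - 32 = -4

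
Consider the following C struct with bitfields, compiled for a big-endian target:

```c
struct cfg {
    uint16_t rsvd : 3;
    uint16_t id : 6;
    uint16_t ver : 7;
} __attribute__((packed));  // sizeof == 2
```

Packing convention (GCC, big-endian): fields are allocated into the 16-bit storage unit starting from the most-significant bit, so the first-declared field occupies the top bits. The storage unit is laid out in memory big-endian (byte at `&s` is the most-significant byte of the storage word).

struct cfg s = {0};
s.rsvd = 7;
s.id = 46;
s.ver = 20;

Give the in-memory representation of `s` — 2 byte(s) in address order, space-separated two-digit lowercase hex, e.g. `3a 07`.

rsvd:3 = 7 → 0x7 << 13 → word 0xe000
id:6 = 46 → 0x2e << 7 → word 0xf700
ver:7 = 20 → 0x14 << 0 → word 0xf714
word = 0xf714 → big-endian bytes:
  [0]=0xf7  [1]=0x14

f7 14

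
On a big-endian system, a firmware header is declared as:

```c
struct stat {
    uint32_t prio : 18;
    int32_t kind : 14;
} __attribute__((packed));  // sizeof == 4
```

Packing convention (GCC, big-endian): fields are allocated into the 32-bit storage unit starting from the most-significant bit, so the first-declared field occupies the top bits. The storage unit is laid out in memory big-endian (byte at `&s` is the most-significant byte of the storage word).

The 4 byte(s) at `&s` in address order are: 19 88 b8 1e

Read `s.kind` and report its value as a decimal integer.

[0]=0x19 [1]=0x88 [2]=0xb8 [3]=0x1e (big-endian) → word 0x1988b81e
prio [14+:18] = (word>>14) & 0x3ffff = 26146
kind [0+:14] = (word>>0) & 0x3fff = 14366  ←
kind signed 14b, MSB=1: 14366 - 16384 = -2018

-2018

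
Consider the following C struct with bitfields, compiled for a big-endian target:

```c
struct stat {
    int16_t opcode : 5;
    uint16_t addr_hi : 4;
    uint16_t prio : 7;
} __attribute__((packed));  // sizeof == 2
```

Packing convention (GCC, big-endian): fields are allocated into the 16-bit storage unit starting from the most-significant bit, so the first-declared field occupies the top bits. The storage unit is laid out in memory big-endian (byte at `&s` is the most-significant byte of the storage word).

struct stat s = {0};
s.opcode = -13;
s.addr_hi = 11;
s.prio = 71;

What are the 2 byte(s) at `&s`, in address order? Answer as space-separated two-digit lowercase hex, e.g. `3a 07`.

9d c7

opcode (5b) val=-13 bits=0x13 at bit 11: 0x9800
addr_hi (4b) val=11 bits=0xb at bit 7: 0x9d80
prio (7b) val=71 bits=0x47 at bit 0: 0x9dc7
word = 0x9dc7 → big-endian bytes:
  [0]=0x9d  [1]=0xc7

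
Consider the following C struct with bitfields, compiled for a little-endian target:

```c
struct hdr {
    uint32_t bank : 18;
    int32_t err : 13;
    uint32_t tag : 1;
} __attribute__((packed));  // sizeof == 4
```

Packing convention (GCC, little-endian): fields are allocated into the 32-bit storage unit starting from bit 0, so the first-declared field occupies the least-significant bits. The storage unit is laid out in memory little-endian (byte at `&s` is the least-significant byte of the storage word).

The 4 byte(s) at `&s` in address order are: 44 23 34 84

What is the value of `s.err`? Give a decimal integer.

269

[0]=0x44 [1]=0x23 [2]=0x34 [3]=0x84 (little-endian) → word 0x84342344
bank:18 @ bit 0 → (0x84342344>>0)&0x3ffff = 0x2344
err:13 @ bit 18 → (0x84342344>>18)&0x1fff = 0x10d  ←
tag:1 @ bit 31 → (0x84342344>>31)&0x1 = 0x1
err signed 13b, MSB=0: value = 269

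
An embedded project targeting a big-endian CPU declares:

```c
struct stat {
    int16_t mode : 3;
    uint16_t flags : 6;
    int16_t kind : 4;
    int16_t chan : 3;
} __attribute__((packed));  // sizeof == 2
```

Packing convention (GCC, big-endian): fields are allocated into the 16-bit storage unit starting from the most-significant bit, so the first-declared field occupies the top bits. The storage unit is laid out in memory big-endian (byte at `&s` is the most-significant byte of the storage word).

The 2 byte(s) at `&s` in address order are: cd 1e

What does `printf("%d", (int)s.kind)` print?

3

[0]=0xcd [1]=0x1e (big-endian) → word 0xcd1e
mode:3 @ bit 13 → (0xcd1e>>13)&0x7 = 0x6
flags:6 @ bit 7 → (0xcd1e>>7)&0x3f = 0x1a
kind:4 @ bit 3 → (0xcd1e>>3)&0xf = 0x3  ←
chan:3 @ bit 0 → (0xcd1e>>0)&0x7 = 0x6
kind signed 4b, MSB=0: value = 3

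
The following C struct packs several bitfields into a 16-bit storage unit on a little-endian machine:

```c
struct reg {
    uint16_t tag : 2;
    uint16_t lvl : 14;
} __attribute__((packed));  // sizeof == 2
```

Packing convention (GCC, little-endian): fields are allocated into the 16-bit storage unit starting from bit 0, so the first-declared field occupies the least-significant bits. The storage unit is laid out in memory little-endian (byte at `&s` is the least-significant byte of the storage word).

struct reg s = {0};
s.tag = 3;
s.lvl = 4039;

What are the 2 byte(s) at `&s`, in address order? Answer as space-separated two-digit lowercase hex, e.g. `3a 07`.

1f 3f

[0+:2] tag=3 & 0x3 = 0x3; word=0x0003
[2+:14] lvl=4039 & 0x3fff = 0xfc7; word=0x3f1f
word = 0x3f1f → little-endian bytes:
  [0]=0x1f  [1]=0x3f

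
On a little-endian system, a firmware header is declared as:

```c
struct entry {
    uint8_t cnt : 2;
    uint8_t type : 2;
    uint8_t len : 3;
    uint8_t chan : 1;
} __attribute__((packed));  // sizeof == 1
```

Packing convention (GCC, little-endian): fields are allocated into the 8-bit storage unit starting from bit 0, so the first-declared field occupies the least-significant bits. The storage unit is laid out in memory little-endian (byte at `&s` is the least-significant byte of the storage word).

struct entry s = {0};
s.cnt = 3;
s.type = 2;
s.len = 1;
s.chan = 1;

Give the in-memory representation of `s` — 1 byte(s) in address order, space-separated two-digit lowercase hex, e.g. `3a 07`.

9b

cnt:2 = 3 → 0x3 << 0 → word 0x03
type:2 = 2 → 0x2 << 2 → word 0x0b
len:3 = 1 → 0x1 << 4 → word 0x1b
chan:1 = 1 → 0x1 << 7 → word 0x9b
word = 0x9b → little-endian bytes:
  [0]=0x9b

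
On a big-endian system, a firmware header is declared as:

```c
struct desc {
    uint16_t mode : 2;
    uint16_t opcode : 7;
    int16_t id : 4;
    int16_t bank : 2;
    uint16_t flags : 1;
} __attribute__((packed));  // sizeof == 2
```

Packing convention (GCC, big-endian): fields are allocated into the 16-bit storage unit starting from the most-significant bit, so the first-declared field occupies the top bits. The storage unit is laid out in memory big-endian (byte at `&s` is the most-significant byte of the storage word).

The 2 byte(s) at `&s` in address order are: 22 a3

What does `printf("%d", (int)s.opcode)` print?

[0]=0x22 [1]=0xa3 (big-endian) → word 0x22a3
mode [14+:2] = (word>>14) & 0x3 = 0
opcode [7+:7] = (word>>7) & 0x7f = 69  ←
id [3+:4] = (word>>3) & 0xf = 4
bank [1+:2] = (word>>1) & 0x3 = 1
flags [0+:1] = (word>>0) & 0x1 = 1

69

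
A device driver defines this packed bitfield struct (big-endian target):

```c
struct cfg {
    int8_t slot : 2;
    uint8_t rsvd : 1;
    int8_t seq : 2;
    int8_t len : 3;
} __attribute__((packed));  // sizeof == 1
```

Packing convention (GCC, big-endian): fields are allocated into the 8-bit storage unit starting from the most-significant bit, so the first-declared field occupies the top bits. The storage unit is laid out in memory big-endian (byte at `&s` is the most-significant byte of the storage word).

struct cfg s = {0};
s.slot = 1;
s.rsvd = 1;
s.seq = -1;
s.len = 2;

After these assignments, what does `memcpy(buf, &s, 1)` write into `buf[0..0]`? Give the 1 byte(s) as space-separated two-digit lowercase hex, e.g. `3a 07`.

slot (2b) val=1 bits=0x1 at bit 6: 0x40
rsvd (1b) val=1 bits=0x1 at bit 5: 0x60
seq (2b) val=-1 bits=0x3 at bit 3: 0x78
len (3b) val=2 bits=0x2 at bit 0: 0x7a
word = 0x7a → big-endian bytes:
  [0]=0x7a

7a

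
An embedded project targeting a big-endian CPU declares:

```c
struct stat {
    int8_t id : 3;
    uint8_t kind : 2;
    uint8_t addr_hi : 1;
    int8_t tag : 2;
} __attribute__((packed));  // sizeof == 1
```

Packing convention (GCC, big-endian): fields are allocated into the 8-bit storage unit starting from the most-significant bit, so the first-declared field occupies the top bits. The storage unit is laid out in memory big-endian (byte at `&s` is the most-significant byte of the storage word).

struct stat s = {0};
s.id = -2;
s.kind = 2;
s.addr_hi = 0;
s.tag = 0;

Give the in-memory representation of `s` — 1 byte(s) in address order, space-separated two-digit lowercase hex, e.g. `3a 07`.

[5+:3] id=-2 & 0x7 = 0x6; word=0xc0
[3+:2] kind=2 & 0x3 = 0x2; word=0xd0
[2+:1] addr_hi=0 & 0x1 = 0x0; word=0xd0
[0+:2] tag=0 & 0x3 = 0x0; word=0xd0
word = 0xd0 → big-endian bytes:
  [0]=0xd0

d0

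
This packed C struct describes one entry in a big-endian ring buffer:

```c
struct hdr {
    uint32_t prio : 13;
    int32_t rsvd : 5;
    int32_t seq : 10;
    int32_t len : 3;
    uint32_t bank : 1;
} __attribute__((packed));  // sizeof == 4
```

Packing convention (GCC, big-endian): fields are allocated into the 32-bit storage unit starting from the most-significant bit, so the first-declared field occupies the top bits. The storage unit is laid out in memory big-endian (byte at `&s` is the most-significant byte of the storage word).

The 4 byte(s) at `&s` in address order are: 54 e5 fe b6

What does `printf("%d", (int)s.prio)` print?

[0]=0x54 [1]=0xe5 [2]=0xfe [3]=0xb6 (big-endian) → word 0x54e5feb6
prio:13 @ bit 19 → (0x54e5feb6>>19)&0x1fff = 0xa9c  ←
rsvd:5 @ bit 14 → (0x54e5feb6>>14)&0x1f = 0x17
seq:10 @ bit 4 → (0x54e5feb6>>4)&0x3ff = 0x3eb
len:3 @ bit 1 → (0x54e5feb6>>1)&0x7 = 0x3
bank:1 @ bit 0 → (0x54e5feb6>>0)&0x1 = 0x0

2716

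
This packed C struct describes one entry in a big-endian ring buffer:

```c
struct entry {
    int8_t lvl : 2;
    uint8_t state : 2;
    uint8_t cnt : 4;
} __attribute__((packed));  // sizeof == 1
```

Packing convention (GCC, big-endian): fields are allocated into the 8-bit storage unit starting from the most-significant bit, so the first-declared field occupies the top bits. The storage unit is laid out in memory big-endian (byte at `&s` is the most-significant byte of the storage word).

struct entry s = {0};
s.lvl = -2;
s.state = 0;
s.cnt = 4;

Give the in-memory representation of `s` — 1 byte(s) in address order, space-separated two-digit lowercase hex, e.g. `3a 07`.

lvl:2 = -2 → 0x2 << 6 → word 0x80
state:2 = 0 → 0x0 << 4 → word 0x80
cnt:4 = 4 → 0x4 << 0 → word 0x84
word = 0x84 → big-endian bytes:
  [0]=0x84

84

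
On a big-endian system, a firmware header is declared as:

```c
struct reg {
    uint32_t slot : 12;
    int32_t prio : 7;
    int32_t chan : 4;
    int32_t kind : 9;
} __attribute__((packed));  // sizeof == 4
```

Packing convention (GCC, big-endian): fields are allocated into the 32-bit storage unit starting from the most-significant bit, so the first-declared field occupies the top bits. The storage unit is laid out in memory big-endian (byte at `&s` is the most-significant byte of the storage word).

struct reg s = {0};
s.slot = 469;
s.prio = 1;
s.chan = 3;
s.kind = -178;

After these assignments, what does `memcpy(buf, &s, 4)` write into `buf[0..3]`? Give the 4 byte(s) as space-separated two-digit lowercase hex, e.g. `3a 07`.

slot:12 = 469 → 0x1d5 << 20 → word 0x1d500000
prio:7 = 1 → 0x1 << 13 → word 0x1d502000
chan:4 = 3 → 0x3 << 9 → word 0x1d502600
kind:9 = -178 → 0x14e << 0 → word 0x1d50274e
word = 0x1d50274e → big-endian bytes:
  [0]=0x1d  [1]=0x50  [2]=0x27  [3]=0x4e

1d 50 27 4e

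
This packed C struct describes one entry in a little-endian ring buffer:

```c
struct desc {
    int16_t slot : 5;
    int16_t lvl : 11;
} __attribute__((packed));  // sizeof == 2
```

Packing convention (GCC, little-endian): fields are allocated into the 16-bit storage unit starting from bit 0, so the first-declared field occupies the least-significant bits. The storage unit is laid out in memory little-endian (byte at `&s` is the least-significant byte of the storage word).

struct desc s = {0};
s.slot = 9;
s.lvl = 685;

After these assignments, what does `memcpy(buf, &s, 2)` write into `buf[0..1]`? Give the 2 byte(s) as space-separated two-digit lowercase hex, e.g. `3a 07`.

a9 55

slot (5b) val=9 bits=0x9 at bit 0: 0x0009
lvl (11b) val=685 bits=0x2ad at bit 5: 0x55a9
word = 0x55a9 → little-endian bytes:
  [0]=0xa9  [1]=0x55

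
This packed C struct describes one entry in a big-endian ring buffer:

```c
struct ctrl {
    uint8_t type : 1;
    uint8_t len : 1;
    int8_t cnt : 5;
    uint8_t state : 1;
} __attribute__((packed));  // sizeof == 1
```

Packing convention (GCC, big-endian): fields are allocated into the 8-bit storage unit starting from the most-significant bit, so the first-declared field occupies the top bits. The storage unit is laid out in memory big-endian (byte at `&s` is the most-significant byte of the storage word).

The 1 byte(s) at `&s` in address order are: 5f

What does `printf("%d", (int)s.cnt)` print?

15

[0]=0x5f (big-endian) → word 0x5f
type:1 @ bit 7 → (0x5f>>7)&0x1 = 0x0
len:1 @ bit 6 → (0x5f>>6)&0x1 = 0x1
cnt:5 @ bit 1 → (0x5f>>1)&0x1f = 0xf  ←
state:1 @ bit 0 → (0x5f>>0)&0x1 = 0x1
cnt signed 5b, MSB=0: value = 15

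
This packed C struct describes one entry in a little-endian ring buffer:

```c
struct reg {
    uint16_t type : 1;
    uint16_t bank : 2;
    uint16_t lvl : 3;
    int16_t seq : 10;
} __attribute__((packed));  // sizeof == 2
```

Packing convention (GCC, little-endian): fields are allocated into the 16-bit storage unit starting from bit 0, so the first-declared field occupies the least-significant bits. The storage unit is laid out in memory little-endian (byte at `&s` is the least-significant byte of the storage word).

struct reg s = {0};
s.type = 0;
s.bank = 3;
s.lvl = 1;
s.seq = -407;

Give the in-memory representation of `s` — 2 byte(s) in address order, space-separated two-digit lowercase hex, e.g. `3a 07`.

type:1 = 0 → 0x0 << 0 → word 0x0000
bank:2 = 3 → 0x3 << 1 → word 0x0006
lvl:3 = 1 → 0x1 << 3 → word 0x000e
seq:10 = -407 → 0x269 << 6 → word 0x9a4e
word = 0x9a4e → little-endian bytes:
  [0]=0x4e  [1]=0x9a

4e 9a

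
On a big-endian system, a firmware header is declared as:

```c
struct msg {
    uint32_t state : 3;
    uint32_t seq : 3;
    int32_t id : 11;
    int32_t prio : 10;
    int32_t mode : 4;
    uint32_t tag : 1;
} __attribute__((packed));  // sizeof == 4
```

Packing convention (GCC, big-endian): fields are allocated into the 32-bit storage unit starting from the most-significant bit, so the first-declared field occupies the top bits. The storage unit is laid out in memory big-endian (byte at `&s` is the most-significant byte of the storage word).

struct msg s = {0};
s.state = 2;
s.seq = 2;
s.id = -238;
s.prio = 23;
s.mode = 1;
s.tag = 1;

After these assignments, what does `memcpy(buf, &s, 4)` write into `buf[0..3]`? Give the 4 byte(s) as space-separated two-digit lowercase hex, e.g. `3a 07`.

state (3b) val=2 bits=0x2 at bit 29: 0x40000000
seq (3b) val=2 bits=0x2 at bit 26: 0x48000000
id (11b) val=-238 bits=0x712 at bit 15: 0x4b890000
prio (10b) val=23 bits=0x17 at bit 5: 0x4b8902e0
mode (4b) val=1 bits=0x1 at bit 1: 0x4b8902e2
tag (1b) val=1 bits=0x1 at bit 0: 0x4b8902e3
word = 0x4b8902e3 → big-endian bytes:
  [0]=0x4b  [1]=0x89  [2]=0x02  [3]=0xe3

4b 89 02 e3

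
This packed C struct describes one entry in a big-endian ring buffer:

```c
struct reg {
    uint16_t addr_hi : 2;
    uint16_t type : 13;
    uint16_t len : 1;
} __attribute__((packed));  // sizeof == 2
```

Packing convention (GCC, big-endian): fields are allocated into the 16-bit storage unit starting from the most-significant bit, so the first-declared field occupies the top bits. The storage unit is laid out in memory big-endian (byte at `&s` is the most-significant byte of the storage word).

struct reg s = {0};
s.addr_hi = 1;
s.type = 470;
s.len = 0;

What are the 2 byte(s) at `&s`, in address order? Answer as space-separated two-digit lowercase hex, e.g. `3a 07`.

43 ac

addr_hi:2 = 1 → 0x1 << 14 → word 0x4000
type:13 = 470 → 0x1d6 << 1 → word 0x43ac
len:1 = 0 → 0x0 << 0 → word 0x43ac
word = 0x43ac → big-endian bytes:
  [0]=0x43  [1]=0xac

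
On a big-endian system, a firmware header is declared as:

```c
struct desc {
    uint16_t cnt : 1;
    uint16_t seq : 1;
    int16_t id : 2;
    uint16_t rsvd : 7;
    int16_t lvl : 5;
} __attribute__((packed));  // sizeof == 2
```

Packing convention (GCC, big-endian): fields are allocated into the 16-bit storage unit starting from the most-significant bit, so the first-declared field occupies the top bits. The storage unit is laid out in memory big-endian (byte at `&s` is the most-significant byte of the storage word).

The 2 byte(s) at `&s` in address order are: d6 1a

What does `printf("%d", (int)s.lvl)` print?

-6

[0]=0xd6 [1]=0x1a (big-endian) → word 0xd61a
cnt [15+:1] = (word>>15) & 0x1 = 1
seq [14+:1] = (word>>14) & 0x1 = 1
id [12+:2] = (word>>12) & 0x3 = 1
rsvd [5+:7] = (word>>5) & 0x7f = 48
lvl [0+:5] = (word>>0) & 0x1f = 26  ←
lvl signed 5b, MSB=1: 26 - 32 = -6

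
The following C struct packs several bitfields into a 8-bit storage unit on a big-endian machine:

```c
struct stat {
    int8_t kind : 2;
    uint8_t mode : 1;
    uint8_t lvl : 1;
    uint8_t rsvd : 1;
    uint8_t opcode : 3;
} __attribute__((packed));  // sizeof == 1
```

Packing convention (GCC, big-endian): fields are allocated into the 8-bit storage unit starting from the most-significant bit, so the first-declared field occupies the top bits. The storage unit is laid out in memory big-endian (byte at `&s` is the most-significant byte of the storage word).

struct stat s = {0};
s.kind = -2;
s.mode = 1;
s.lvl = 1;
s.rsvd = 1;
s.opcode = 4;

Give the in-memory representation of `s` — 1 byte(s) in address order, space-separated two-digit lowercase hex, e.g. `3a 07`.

kind (2b) val=-2 bits=0x2 at bit 6: 0x80
mode (1b) val=1 bits=0x1 at bit 5: 0xa0
lvl (1b) val=1 bits=0x1 at bit 4: 0xb0
rsvd (1b) val=1 bits=0x1 at bit 3: 0xb8
opcode (3b) val=4 bits=0x4 at bit 0: 0xbc
word = 0xbc → big-endian bytes:
  [0]=0xbc

bc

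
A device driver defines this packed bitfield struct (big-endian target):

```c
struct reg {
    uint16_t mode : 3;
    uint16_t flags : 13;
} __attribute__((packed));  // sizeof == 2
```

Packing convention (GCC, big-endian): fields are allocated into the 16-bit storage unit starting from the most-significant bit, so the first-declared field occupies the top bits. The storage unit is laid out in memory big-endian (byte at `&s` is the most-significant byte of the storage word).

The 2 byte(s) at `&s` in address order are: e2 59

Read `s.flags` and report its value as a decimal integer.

[0]=0xe2 [1]=0x59 (big-endian) → word 0xe259
mode:3 @ bit 13 → (0xe259>>13)&0x7 = 0x7
flags:13 @ bit 0 → (0xe259>>0)&0x1fff = 0x259  ←

601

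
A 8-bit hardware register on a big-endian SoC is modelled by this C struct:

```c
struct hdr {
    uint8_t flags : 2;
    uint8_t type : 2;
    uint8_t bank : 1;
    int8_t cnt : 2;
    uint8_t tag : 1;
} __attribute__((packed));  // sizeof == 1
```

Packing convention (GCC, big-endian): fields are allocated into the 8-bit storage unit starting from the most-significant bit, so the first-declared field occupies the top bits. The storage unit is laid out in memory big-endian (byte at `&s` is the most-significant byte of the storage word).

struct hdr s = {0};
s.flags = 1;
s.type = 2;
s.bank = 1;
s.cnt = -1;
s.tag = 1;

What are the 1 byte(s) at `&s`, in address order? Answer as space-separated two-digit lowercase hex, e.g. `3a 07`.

flags (2b) val=1 bits=0x1 at bit 6: 0x40
type (2b) val=2 bits=0x2 at bit 4: 0x60
bank (1b) val=1 bits=0x1 at bit 3: 0x68
cnt (2b) val=-1 bits=0x3 at bit 1: 0x6e
tag (1b) val=1 bits=0x1 at bit 0: 0x6f
word = 0x6f → big-endian bytes:
  [0]=0x6f

6f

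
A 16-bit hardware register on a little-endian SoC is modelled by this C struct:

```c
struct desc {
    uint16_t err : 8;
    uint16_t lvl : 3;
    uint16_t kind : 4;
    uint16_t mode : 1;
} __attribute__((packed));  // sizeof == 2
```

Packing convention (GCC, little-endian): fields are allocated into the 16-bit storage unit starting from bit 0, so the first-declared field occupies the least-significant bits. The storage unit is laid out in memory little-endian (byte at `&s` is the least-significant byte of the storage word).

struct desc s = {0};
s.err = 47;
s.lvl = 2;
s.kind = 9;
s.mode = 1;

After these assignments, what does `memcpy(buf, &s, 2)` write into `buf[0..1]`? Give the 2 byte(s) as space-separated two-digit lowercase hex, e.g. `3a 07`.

err (8b) val=47 bits=0x2f at bit 0: 0x002f
lvl (3b) val=2 bits=0x2 at bit 8: 0x022f
kind (4b) val=9 bits=0x9 at bit 11: 0x4a2f
mode (1b) val=1 bits=0x1 at bit 15: 0xca2f
word = 0xca2f → little-endian bytes:
  [0]=0x2f  [1]=0xca

2f ca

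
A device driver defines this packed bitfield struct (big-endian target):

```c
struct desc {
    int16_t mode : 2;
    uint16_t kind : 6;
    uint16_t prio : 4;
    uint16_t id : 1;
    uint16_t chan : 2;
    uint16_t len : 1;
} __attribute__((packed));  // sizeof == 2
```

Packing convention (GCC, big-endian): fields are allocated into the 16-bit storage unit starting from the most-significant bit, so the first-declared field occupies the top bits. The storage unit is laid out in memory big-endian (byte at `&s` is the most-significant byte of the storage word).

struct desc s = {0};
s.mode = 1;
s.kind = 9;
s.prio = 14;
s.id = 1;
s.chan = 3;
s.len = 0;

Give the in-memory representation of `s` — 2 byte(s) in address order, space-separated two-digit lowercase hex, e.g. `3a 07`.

49 ee

mode (2b) val=1 bits=0x1 at bit 14: 0x4000
kind (6b) val=9 bits=0x9 at bit 8: 0x4900
prio (4b) val=14 bits=0xe at bit 4: 0x49e0
id (1b) val=1 bits=0x1 at bit 3: 0x49e8
chan (2b) val=3 bits=0x3 at bit 1: 0x49ee
len (1b) val=0 bits=0x0 at bit 0: 0x49ee
word = 0x49ee → big-endian bytes:
  [0]=0x49  [1]=0xee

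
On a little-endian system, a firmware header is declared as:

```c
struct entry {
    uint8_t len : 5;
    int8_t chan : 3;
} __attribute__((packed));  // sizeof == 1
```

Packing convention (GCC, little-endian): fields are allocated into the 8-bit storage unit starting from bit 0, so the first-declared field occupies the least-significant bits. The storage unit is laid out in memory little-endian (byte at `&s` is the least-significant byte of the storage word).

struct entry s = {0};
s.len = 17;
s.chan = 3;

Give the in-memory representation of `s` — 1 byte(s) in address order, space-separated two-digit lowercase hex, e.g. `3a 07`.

71

len:5 = 17 → 0x11 << 0 → word 0x11
chan:3 = 3 → 0x3 << 5 → word 0x71
word = 0x71 → little-endian bytes:
  [0]=0x71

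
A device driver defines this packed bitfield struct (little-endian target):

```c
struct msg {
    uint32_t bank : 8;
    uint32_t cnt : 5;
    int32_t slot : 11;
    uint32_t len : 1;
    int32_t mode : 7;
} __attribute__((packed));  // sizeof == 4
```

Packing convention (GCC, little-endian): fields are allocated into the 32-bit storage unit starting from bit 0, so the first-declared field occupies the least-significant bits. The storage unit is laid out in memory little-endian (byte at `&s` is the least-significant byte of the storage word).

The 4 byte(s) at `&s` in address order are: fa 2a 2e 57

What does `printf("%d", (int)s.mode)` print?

43

[0]=0xfa [1]=0x2a [2]=0x2e [3]=0x57 (little-endian) → word 0x572e2afa
bank [0+:8] = (word>>0) & 0xff = 250
cnt [8+:5] = (word>>8) & 0x1f = 10
slot [13+:11] = (word>>13) & 0x7ff = 369
len [24+:1] = (word>>24) & 0x1 = 1
mode [25+:7] = (word>>25) & 0x7f = 43  ←
mode signed 7b, MSB=0: value = 43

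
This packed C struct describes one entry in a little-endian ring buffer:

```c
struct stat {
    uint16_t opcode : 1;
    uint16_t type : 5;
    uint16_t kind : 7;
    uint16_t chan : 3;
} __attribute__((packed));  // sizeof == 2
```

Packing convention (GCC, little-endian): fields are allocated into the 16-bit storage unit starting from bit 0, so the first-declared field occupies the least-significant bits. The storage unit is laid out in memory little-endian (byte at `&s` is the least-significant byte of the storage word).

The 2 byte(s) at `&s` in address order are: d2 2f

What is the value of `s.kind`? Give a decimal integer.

[0]=0xd2 [1]=0x2f (little-endian) → word 0x2fd2
opcode:1 @ bit 0 → (0x2fd2>>0)&0x1 = 0x0
type:5 @ bit 1 → (0x2fd2>>1)&0x1f = 0x9
kind:7 @ bit 6 → (0x2fd2>>6)&0x7f = 0x3f  ←
chan:3 @ bit 13 → (0x2fd2>>13)&0x7 = 0x1

63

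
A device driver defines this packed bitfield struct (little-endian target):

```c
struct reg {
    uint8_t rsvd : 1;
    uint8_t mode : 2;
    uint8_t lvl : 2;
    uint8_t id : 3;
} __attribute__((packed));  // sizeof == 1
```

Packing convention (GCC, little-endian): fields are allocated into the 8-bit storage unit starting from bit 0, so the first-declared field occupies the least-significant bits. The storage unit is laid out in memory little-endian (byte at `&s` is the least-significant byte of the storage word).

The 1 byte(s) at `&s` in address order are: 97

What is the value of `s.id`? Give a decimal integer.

[0]=0x97 (little-endian) → word 0x97
rsvd [0+:1] = (word>>0) & 0x1 = 1
mode [1+:2] = (word>>1) & 0x3 = 3
lvl [3+:2] = (word>>3) & 0x3 = 2
id [5+:3] = (word>>5) & 0x7 = 4  ←

4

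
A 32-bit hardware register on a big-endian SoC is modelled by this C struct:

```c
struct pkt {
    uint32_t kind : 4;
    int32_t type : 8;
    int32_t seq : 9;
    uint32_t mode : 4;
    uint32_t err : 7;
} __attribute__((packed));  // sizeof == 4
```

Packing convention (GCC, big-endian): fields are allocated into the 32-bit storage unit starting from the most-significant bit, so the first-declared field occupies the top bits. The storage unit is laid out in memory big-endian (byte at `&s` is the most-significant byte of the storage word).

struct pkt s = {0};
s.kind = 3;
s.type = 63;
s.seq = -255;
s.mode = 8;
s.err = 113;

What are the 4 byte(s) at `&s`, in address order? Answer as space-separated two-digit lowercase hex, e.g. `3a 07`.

33 f8 0c 71

[28+:4] kind=3 & 0xf = 0x3; word=0x30000000
[20+:8] type=63 & 0xff = 0x3f; word=0x33f00000
[11+:9] seq=-255 & 0x1ff = 0x101; word=0x33f80800
[7+:4] mode=8 & 0xf = 0x8; word=0x33f80c00
[0+:7] err=113 & 0x7f = 0x71; word=0x33f80c71
word = 0x33f80c71 → big-endian bytes:
  [0]=0x33  [1]=0xf8  [2]=0x0c  [3]=0x71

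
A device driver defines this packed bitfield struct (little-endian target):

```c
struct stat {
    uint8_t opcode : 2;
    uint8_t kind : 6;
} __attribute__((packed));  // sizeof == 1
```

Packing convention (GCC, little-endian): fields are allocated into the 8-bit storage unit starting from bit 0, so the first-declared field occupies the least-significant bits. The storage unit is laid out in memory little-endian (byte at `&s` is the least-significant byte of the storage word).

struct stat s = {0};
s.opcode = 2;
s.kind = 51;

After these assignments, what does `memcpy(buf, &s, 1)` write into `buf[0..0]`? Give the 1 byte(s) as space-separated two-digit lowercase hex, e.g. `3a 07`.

opcode:2 = 2 → 0x2 << 0 → word 0x02
kind:6 = 51 → 0x33 << 2 → word 0xce
word = 0xce → little-endian bytes:
  [0]=0xce

ce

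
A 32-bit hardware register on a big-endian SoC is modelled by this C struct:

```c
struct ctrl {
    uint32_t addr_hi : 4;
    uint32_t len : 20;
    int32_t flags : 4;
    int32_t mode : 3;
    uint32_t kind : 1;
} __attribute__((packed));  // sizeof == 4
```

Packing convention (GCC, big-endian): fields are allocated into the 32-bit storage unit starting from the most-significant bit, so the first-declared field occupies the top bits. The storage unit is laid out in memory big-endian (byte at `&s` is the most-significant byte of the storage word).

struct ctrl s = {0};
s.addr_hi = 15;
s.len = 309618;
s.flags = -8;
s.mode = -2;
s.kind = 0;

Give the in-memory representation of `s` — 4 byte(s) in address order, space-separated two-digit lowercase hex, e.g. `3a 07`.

[28+:4] addr_hi=15 & 0xf = 0xf; word=0xf0000000
[8+:20] len=309618 & 0xfffff = 0x4b972; word=0xf4b97200
[4+:4] flags=-8 & 0xf = 0x8; word=0xf4b97280
[1+:3] mode=-2 & 0x7 = 0x6; word=0xf4b9728c
[0+:1] kind=0 & 0x1 = 0x0; word=0xf4b9728c
word = 0xf4b9728c → big-endian bytes:
  [0]=0xf4  [1]=0xb9  [2]=0x72  [3]=0x8c

f4 b9 72 8c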